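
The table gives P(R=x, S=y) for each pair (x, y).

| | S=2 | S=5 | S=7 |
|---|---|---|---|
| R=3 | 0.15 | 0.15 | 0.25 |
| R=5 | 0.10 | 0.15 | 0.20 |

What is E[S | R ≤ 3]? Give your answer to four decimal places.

5.0909

P(R ≤ 3) = 0.55.
Σ S·P over the event = 2·(0.15) + 5·(0.15) + 7·(0.25) = 2.80.
E[S | R ≤ 3] = (2.80) / (0.55) = 5.0909.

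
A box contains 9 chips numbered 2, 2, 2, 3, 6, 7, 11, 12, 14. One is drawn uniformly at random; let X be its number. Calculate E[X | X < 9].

P(X < 9) = 2/3.
Σ over the event: 2·1/3 + 3·1/9 + 6·1/9 + 7·1/9 = 22/9.
E[X | X < 9] = (22/9) / (2/3) = 11/3.

11/3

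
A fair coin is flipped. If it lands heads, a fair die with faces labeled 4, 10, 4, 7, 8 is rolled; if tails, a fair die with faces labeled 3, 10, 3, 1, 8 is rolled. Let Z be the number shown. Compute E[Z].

E[Z | heads] = (4+10+4+7+8)/5 = 33/5.
E[Z | tails] = (3+10+3+1+8)/5 = 5.
E[Z] = (1/2)·(33/5) + (1/2)·(5) = 29/5.

29/5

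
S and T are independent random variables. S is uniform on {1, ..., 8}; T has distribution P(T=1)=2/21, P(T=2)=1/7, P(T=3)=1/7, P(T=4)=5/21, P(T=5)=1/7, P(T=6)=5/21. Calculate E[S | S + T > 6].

165/31

P(S + T > 6) = 31/42.
Summing S·P(x,y) over outcomes with S + T > 6 gives 55/14.
E[S | S + T > 6] = (55/14) / (31/42) = 165/31.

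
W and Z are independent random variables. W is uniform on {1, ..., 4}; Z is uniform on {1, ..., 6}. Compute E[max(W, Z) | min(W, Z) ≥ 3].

37/8

P(min(W, Z) ≥ 3) = 1/3.
Summing max(W,Z)·P(x,y) over outcomes with min(W, Z) ≥ 3 gives 37/24.
E[max(W, Z) | min(W, Z) ≥ 3] = (37/24) / (1/3) = 37/8.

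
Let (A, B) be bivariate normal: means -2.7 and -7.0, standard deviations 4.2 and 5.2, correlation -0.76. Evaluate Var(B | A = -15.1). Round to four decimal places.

11.4217

For a bivariate normal, Var(B | A=x) = σ_B²(1 − ρ²).
Var(B | A=-15.1) = (5.2)²·(1 − (-0.76)²) = 27.04·0.4224 = 11.4217.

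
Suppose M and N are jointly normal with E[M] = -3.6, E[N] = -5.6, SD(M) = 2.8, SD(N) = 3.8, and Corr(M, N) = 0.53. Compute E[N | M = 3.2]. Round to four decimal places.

For a bivariate normal, E[N | M=x] = μ_N + ρ·(σ_N/σ_M)·(x − μ_M).
E[N | M=3.2] = -5.6 + (0.53)·(3.8/2.8)·(3.2 − (-3.6)) = -5.6 + (0.719286)·(6.8) = -0.7089.

-0.7089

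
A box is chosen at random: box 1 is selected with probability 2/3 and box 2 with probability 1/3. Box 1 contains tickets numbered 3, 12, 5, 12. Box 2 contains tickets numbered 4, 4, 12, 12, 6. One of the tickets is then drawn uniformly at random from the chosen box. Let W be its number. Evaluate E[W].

118/15

E[W | box 1] = (3+12+5+12)/4 = 8.
E[W | box 2] = (4+4+12+12+6)/5 = 38/5.
E[W] = (2/3)·(8) + (1/3)·(38/5) = 118/15.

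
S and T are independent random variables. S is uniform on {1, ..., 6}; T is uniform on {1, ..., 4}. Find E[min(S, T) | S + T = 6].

2

Outcomes with S + T = 6: (2,4), (3,3), (4,2), (5,1), each with probability 1/24.
E[min(S, T) | S + T = 6] = (2 + 3 + 2 + 1) / 4 = 2.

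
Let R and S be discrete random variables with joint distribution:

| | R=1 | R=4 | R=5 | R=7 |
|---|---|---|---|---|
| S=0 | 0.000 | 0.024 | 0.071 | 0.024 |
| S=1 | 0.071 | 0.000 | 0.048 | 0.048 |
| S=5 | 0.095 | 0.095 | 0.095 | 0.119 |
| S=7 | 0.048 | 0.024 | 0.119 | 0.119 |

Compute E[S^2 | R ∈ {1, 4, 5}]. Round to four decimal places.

P(R ∈ {1, 4, 5}) = 0.690.
Summing S^2·P(R=x,S=y) over the conditioning event gives 16.603.
E[S^2 | R ∈ {1, 4, 5}] = (16.603) / (0.690) = 24.0623.

24.0623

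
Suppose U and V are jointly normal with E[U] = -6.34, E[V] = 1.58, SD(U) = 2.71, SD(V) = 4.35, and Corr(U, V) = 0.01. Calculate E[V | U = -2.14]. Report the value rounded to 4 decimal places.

1.6474

For a bivariate normal, E[V | U=x] = μ_V + ρ·(σ_V/σ_U)·(x − μ_U).
E[V | U=-2.14] = 1.58 + (0.01)·(4.35/2.71)·(-2.14 − (-6.34)) = 1.58 + (0.016052)·(4.2) = 1.6474.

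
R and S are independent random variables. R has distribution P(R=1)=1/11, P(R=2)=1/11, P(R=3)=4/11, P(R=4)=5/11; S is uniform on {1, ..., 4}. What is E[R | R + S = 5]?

P(R + S = 5) = 1/4.
Summing R·P(x,y) over outcomes with R + S = 5 gives 35/44.
E[R | R + S = 5] = (35/44) / (1/4) = 35/11.

35/11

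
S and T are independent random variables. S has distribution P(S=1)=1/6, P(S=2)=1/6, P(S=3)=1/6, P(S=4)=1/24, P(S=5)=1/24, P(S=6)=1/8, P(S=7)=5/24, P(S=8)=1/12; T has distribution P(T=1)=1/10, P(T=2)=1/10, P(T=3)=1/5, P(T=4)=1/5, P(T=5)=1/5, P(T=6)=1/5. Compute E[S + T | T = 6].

41/4

P(T = 6) = 1/5.
Summing (S+T)·P(x,y) over outcomes with T = 6 gives 41/20.
E[S + T | T = 6] = (41/20) / (1/5) = 41/4.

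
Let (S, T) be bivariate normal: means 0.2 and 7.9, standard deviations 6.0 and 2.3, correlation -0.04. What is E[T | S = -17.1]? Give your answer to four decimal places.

8.1653

For a bivariate normal, E[T | S=x] = μ_T + ρ·(σ_T/σ_S)·(x − μ_S).
E[T | S=-17.1] = 7.9 + (-0.04)·(2.3/6.0)·(-17.1 − (0.2)) = 7.9 + (-0.015333)·(-17.3) = 8.1653.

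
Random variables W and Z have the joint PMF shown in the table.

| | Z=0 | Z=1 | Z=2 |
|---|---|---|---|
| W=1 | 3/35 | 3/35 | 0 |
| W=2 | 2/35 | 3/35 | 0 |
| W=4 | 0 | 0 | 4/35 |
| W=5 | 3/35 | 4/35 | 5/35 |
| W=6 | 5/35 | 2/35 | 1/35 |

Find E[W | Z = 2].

P(Z = 2) = 2/7.
Summing W·P(W=x,Z=y) over the conditioning event gives 47/35.
E[W | Z = 2] = (47/35) / (2/7) = 47/10.

47/10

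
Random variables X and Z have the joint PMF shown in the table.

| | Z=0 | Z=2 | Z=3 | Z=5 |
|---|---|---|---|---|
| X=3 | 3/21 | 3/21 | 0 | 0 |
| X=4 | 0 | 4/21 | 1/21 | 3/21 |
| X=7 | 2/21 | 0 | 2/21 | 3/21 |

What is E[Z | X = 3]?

1

P(X = 3) = 2/7.
Σ Z·P over the event = 0·(3/21) + 2·(3/21) = 2/7.
E[Z | X = 3] = (2/7) / (2/7) = 1.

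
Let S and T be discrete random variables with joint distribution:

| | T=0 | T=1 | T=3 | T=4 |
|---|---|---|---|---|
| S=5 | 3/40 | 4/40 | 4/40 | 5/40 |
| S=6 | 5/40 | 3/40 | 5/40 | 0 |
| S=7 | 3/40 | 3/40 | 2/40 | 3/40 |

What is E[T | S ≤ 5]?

P(S ≤ 5) = 2/5.
Σ T·P over the event = 0·(3/40) + 1·(4/40) + 3·(4/40) + 4·(5/40) = 9/10.
E[T | S ≤ 5] = (9/10) / (2/5) = 9/4.

9/4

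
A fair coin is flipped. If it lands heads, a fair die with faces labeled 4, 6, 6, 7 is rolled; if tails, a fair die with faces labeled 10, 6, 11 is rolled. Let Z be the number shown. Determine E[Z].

59/8

E[Z | heads] = (4+6+6+7)/4 = 23/4.
E[Z | tails] = (10+6+11)/3 = 9.
E[Z] = (1/2)·(23/4) + (1/2)·(9) = 59/8.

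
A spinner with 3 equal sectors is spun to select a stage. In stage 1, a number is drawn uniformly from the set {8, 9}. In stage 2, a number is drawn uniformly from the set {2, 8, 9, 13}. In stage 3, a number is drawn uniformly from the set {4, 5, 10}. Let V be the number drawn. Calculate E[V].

137/18

E[V | stage 1] = (8+9)/2 = 17/2.
E[V | stage 2] = (2+8+9+13)/4 = 8.
E[V | stage 3] = (4+5+10)/3 = 19/3.
By the law of total expectation,
E[V] = (1/3)·(17/2) + (1/3)·(8) + (1/3)·(19/3) = 137/18.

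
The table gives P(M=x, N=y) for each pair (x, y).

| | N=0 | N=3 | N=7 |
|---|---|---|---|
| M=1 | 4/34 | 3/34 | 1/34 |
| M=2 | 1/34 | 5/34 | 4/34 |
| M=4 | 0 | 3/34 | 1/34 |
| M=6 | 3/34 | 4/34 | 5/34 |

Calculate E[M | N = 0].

3

P(N = 0) = 4/17.
Σ M·P over the event = 1·(4/34) + 2·(1/34) + 6·(3/34) = 12/17.
E[M | N = 0] = (12/17) / (4/17) = 3.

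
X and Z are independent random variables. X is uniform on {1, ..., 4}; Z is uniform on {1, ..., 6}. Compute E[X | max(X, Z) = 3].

12/5

Outcomes with max(X, Z) = 3: (1,3), (2,3), (3,1), (3,2), (3,3), each with probability 1/24.
E[X | max(X, Z) = 3] = (1 + 2 + 3 + 3 + 3) / 5 = 12/5.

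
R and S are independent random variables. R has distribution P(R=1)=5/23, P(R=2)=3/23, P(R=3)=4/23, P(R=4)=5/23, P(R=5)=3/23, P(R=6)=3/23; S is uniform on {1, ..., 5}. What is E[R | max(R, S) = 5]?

P(max(R, S) = 5) = 32/115.
Summing R·P(x,y) over outcomes with max(R, S) = 5 gives 118/115.
E[R | max(R, S) = 5] = (118/115) / (32/115) = 59/16.

59/16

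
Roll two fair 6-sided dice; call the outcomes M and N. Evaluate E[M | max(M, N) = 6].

51/11

P(max(M, N) = 6) = 11/36.
Summing M·P(x,y) over outcomes with max(M, N) = 6 gives 17/12.
E[M | max(M, N) = 6] = (17/12) / (11/36) = 51/11.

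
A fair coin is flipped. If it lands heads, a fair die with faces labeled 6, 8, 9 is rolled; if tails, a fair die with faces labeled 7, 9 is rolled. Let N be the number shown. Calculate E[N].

E[N | heads] = (6+8+9)/3 = 23/3.
E[N | tails] = (7+9)/2 = 8.
By the law of total expectation,
E[N] = (1/2)·(23/3) + (1/2)·(8) = 47/6.

47/6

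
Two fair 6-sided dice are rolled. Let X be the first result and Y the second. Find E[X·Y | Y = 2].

Outcomes with Y = 2: (1,2), (2,2), (3,2), (4,2), (5,2), (6,2), each with probability 1/36.
E[X·Y | Y = 2] = (2 + 4 + 6 + 8 + 10 + 12) / 6 = 7.

7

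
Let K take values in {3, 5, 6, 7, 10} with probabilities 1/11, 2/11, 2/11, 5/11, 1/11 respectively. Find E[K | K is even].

P(K is even) = 3/11.
Σ over the event: 6·2/11 + 10·1/11 = 2.
E[K | K is even] = (2) / (3/11) = 22/3.

22/3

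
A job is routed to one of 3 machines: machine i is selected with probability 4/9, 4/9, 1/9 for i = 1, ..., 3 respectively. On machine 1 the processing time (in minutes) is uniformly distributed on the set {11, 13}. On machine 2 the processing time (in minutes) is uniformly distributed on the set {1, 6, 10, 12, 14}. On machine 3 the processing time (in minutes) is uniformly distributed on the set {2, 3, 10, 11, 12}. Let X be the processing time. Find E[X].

10

E[X | machine 1] = (11+13)/2 = 12.
E[X | machine 2] = (1+6+10+12+14)/5 = 43/5.
E[X | machine 3] = (2+3+10+11+12)/5 = 38/5.
By the law of total expectation,
E[X] = (4/9)·(12) + (4/9)·(43/5) + (1/9)·(38/5) = 10.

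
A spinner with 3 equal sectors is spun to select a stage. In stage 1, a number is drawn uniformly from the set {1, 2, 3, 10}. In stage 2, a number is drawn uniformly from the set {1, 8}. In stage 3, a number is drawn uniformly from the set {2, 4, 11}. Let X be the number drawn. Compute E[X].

E[X | stage 1] = (1+2+3+10)/4 = 4.
E[X | stage 2] = (1+8)/2 = 9/2.
E[X | stage 3] = (2+4+11)/3 = 17/3.
E[X] = (1/3)·(4) + (1/3)·(9/2) + (1/3)·(17/3) = 85/18.

85/18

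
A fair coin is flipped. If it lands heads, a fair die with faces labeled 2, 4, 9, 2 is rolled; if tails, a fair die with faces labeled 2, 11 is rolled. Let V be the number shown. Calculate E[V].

43/8

E[V | heads] = (2+4+9+2)/4 = 17/4.
E[V | tails] = (2+11)/2 = 13/2.
By the law of total expectation,
E[V] = (1/2)·(17/4) + (1/2)·(13/2) = 43/8.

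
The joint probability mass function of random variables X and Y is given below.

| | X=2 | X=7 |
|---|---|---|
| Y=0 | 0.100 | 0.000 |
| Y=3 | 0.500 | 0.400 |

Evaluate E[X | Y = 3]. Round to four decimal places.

P(Y = 3) = 0.900.
Σ X·P over the event = 2·(0.500) + 7·(0.400) = 3.800.
E[X | Y = 3] = (3.800) / (0.900) = 4.2222.

4.2222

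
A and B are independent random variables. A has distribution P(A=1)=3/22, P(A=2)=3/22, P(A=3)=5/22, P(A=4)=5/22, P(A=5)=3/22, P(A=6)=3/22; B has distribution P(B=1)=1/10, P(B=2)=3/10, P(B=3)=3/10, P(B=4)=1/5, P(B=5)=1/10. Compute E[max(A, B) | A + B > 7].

P(A + B > 7) = 13/44.
Summing max(A,B)·P(x,y) over outcomes with A + B > 7 gives 171/110.
E[max(A, B) | A + B > 7] = (171/110) / (13/44) = 342/65.

342/65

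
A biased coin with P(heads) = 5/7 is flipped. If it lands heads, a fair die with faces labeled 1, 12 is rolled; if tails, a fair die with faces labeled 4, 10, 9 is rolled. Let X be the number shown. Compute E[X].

41/6

E[X | heads] = (1+12)/2 = 13/2.
E[X | tails] = (4+10+9)/3 = 23/3.
E[X] = (5/7)·(13/2) + (2/7)·(23/3) = 41/6.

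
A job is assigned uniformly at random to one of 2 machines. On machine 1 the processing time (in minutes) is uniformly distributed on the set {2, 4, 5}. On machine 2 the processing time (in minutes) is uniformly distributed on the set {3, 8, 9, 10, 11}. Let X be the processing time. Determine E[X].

E[X | machine 1] = (2+4+5)/3 = 11/3.
E[X | machine 2] = (3+8+9+10+11)/5 = 41/5.
By the law of total expectation,
E[X] = (1/2)·(11/3) + (1/2)·(41/5) = 89/15.

89/15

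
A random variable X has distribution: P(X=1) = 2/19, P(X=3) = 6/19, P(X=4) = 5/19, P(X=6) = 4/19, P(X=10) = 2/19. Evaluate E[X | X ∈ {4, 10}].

40/7

P(X ∈ {4, 10}) = 7/19.
Σ over the event: 4·5/19 + 10·2/19 = 40/19.
E[X | X ∈ {4, 10}] = (40/19) / (7/19) = 40/7.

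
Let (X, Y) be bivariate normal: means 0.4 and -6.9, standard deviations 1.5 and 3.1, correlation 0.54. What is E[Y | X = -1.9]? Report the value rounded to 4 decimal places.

-9.4668

For a bivariate normal, E[Y | X=x] = μ_Y + ρ·(σ_Y/σ_X)·(x − μ_X).
E[Y | X=-1.9] = -6.9 + (0.54)·(3.1/1.5)·(-1.9 − (0.4)) = -6.9 + (1.116)·(-2.3) = -9.4668.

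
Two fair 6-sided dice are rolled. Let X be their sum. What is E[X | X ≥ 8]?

P(X ≥ 8) = 5/12.
Σ over the event: 8·5/36 + 9·1/9 + 10·1/12 + 11·1/18 + 12·1/36 = 35/9.
E[X | X ≥ 8] = (35/9) / (5/12) = 28/3.

28/3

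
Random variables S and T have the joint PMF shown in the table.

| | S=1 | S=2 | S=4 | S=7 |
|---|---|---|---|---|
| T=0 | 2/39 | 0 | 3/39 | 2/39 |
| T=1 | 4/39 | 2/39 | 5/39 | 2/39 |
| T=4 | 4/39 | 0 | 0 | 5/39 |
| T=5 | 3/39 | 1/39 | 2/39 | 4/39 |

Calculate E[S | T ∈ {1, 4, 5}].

P(T ∈ {1, 4, 5}) = 32/39.
Summing S·P(S=x,T=y) over the conditioning event gives 122/39.
E[S | T ∈ {1, 4, 5}] = (122/39) / (32/39) = 61/16.

61/16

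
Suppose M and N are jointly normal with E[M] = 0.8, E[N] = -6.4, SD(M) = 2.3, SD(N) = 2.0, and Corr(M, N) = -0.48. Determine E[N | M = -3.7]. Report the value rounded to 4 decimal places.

-4.5217

For a bivariate normal, E[N | M=x] = μ_N + ρ·(σ_N/σ_M)·(x − μ_M).
E[N | M=-3.7] = -6.4 + (-0.48)·(2.0/2.3)·(-3.7 − (0.8)) = -6.4 + (-0.41739)·(-4.5) = -4.5217.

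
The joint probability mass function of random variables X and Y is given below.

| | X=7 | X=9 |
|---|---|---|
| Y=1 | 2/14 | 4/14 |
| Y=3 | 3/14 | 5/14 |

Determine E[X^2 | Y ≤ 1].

P(Y ≤ 1) = 3/7.
Σ X^2·P over the event = 49·(2/14) + 81·(4/14) = 211/7.
E[X^2 | Y ≤ 1] = (211/7) / (3/7) = 211/3.

211/3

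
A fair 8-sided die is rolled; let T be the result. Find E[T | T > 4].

13/2

Given T > 4, T is equally likely to be any of {5, 6, 7, 8}.
E[T | T > 4] = (5 + 6 + 7 + 8) / 4 = 13/2.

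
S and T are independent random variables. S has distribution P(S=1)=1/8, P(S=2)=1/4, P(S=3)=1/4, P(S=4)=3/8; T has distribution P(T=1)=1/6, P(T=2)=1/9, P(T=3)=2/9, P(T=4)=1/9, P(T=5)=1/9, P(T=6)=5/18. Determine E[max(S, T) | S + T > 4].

P(S + T > 4) = 119/144.
Summing max(S,T)·P(x,y) over outcomes with S + T > 4 gives 23/6.
E[max(S, T) | S + T > 4] = (23/6) / (119/144) = 552/119.

552/119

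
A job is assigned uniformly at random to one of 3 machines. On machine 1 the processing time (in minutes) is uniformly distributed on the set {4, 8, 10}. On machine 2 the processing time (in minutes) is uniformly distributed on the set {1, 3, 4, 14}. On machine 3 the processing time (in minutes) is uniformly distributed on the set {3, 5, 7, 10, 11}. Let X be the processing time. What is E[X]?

E[X | machine 1] = (4+8+10)/3 = 22/3.
E[X | machine 2] = (1+3+4+14)/4 = 11/2.
E[X | machine 3] = (3+5+7+10+11)/5 = 36/5.
By the law of total expectation,
E[X] = (1/3)·(22/3) + (1/3)·(11/2) + (1/3)·(36/5) = 601/90.

601/90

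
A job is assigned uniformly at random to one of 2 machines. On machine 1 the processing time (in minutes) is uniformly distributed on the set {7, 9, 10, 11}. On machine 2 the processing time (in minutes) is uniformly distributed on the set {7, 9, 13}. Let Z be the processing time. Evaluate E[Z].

E[Z | machine 1] = (7+9+10+11)/4 = 37/4.
E[Z | machine 2] = (7+9+13)/3 = 29/3.
By the law of total expectation,
E[Z] = (1/2)·(37/4) + (1/2)·(29/3) = 227/24.

227/24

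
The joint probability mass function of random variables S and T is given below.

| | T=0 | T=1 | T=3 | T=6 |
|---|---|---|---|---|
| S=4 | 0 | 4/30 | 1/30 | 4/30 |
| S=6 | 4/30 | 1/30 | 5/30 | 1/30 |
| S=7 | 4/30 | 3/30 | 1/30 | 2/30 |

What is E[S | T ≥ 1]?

P(T ≥ 1) = 11/15.
Summing S·P(S=x,T=y) over the conditioning event gives 4.
E[S | T ≥ 1] = (4) / (11/15) = 60/11.

60/11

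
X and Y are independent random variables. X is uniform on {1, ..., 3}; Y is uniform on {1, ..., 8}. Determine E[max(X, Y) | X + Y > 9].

23/3

Outcomes with X + Y > 9: (2,8), (3,7), (3,8), each with probability 1/24.
E[max(X, Y) | X + Y > 9] = (8 + 7 + 8) / 3 = 23/3.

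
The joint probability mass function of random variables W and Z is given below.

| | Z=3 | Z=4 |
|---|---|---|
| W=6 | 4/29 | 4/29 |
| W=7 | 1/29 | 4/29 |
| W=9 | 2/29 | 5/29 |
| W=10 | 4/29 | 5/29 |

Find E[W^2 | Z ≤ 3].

755/11

P(Z ≤ 3) = 11/29.
Σ W^2·P over the event = 36·(4/29) + 49·(1/29) + 81·(2/29) + 100·(4/29) = 755/29.
E[W^2 | Z ≤ 3] = (755/29) / (11/29) = 755/11.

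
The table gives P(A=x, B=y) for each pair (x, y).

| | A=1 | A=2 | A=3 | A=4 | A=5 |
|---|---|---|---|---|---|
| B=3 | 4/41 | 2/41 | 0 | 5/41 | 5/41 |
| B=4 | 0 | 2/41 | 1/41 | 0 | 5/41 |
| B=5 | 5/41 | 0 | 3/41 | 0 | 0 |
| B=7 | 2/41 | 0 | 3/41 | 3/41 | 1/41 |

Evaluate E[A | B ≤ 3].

53/16

P(B ≤ 3) = 16/41.
Σ A·P over the event = 1·(4/41) + 2·(2/41) + 4·(5/41) + 5·(5/41) = 53/41.
E[A | B ≤ 3] = (53/41) / (16/41) = 53/16.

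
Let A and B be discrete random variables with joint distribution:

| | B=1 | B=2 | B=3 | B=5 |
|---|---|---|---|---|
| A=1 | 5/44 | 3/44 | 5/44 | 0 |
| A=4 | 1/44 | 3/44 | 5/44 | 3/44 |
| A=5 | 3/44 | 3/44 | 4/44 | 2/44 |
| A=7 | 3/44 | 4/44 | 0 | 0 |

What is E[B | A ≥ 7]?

11/7

P(A ≥ 7) = 7/44.
Σ B·P over the event = 1·(3/44) + 2·(4/44) = 1/4.
E[B | A ≥ 7] = (1/4) / (7/44) = 11/7.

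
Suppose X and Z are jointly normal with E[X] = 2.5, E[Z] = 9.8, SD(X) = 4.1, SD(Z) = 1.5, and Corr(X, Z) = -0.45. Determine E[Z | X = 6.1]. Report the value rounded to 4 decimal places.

9.2073

For a bivariate normal, E[Z | X=x] = μ_Z + ρ·(σ_Z/σ_X)·(x − μ_X).
E[Z | X=6.1] = 9.8 + (-0.45)·(1.5/4.1)·(6.1 − (2.5)) = 9.8 + (-0.16463)·(3.6) = 9.2073.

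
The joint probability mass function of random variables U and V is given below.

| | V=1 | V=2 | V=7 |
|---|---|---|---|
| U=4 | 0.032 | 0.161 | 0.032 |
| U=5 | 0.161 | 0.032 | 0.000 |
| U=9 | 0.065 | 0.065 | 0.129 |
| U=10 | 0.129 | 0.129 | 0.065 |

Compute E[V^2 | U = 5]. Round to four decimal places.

1.4974

P(U = 5) = 0.193.
Σ V^2·P over the event = 1·(0.161) + 4·(0.032) = 0.289.
E[V^2 | U = 5] = (0.289) / (0.193) = 1.4974.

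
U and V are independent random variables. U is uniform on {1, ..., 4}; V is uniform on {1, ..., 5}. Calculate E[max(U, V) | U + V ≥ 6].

P(U + V ≥ 6) = 1/2.
Summing max(U,V)·P(x,y) over outcomes with U + V ≥ 6 gives 43/20.
E[max(U, V) | U + V ≥ 6] = (43/20) / (1/2) = 43/10.

43/10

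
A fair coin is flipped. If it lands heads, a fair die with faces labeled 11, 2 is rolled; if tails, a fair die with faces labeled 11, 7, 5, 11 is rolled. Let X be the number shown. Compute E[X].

15/2

E[X | heads] = (11+2)/2 = 13/2.
E[X | tails] = (11+7+5+11)/4 = 17/2.
E[X] = (1/2)·(13/2) + (1/2)·(17/2) = 15/2.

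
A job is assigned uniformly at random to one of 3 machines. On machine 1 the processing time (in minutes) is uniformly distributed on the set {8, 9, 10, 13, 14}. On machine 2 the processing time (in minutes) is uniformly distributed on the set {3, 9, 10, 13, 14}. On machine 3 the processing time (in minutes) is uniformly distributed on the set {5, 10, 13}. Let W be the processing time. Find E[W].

449/45

E[W | machine 1] = (8+9+10+13+14)/5 = 54/5.
E[W | machine 2] = (3+9+10+13+14)/5 = 49/5.
E[W | machine 3] = (5+10+13)/3 = 28/3.
E[W] = (1/3)·(54/5) + (1/3)·(49/5) + (1/3)·(28/3) = 449/45.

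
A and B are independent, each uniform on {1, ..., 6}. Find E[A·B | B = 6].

21

P(B = 6) = 1/6.
Summing AB·P(x,y) over outcomes with B = 6 gives 7/2.
E[A·B | B = 6] = (7/2) / (1/6) = 21.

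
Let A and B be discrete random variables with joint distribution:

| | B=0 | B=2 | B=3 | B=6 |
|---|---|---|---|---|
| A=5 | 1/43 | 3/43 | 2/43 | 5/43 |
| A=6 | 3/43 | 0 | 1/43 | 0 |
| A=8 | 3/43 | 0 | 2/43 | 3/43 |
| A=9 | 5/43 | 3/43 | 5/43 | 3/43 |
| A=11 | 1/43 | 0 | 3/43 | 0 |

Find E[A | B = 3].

P(B = 3) = 13/43.
Summing A·P(A=x,B=y) over the conditioning event gives 110/43.
E[A | B = 3] = (110/43) / (13/43) = 110/13.

110/13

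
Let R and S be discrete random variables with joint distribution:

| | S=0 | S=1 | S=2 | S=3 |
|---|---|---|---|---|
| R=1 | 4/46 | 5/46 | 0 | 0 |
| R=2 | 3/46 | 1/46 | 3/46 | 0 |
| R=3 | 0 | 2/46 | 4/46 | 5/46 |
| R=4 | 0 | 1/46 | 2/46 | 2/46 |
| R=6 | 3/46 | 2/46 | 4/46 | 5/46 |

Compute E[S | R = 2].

P(R = 2) = 7/46.
Σ S·P over the event = 0·(3/46) + 1·(1/46) + 2·(3/46) = 7/46.
E[S | R = 2] = (7/46) / (7/46) = 1.

1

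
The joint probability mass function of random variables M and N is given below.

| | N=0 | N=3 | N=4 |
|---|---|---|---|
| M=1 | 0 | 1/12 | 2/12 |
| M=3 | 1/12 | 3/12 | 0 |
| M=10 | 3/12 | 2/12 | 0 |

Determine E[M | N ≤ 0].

33/4

P(N ≤ 0) = 1/3.
Σ M·P over the event = 3·(1/12) + 10·(3/12) = 11/4.
E[M | N ≤ 0] = (11/4) / (1/3) = 33/4.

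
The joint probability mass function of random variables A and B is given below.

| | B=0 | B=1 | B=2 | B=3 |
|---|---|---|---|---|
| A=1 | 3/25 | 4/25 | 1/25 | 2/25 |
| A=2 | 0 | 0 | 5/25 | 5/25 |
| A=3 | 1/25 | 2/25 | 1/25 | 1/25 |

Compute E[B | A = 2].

5/2

P(A = 2) = 2/5.
Σ B·P over the event = 2·(5/25) + 3·(5/25) = 1.
E[B | A = 2] = (1) / (2/5) = 5/2.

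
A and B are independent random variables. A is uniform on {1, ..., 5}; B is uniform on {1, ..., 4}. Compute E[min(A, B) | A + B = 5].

3/2

Outcomes with A + B = 5: (1,4), (2,3), (3,2), (4,1), each with probability 1/20.
E[min(A, B) | A + B = 5] = (1 + 2 + 2 + 1) / 4 = 3/2.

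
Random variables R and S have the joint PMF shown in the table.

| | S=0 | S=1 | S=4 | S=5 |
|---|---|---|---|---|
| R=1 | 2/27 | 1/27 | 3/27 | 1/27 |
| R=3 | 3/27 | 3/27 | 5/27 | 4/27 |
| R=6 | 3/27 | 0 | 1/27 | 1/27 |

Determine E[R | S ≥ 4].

43/15

P(S ≥ 4) = 5/9.
Σ R·P over the event = 1·(3/27) + 1·(1/27) + 3·(5/27) + 3·(4/27) + 6·(1/27) + 6·(1/27) = 43/27.
E[R | S ≥ 4] = (43/27) / (5/9) = 43/15.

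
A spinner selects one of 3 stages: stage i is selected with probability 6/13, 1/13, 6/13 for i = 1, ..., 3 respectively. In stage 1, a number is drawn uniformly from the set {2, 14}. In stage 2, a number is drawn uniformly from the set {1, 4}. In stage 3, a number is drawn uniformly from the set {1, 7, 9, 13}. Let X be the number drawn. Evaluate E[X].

E[X | stage 1] = (2+14)/2 = 8.
E[X | stage 2] = (1+4)/2 = 5/2.
E[X | stage 3] = (1+7+9+13)/4 = 15/2.
By the law of total expectation,
E[X] = (6/13)·(8) + (1/13)·(5/2) + (6/13)·(15/2) = 191/26.

191/26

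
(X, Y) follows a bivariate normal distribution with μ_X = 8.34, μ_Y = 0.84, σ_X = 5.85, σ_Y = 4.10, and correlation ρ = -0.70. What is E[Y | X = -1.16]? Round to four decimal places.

5.5007

E[Y | X=x] = μ_Y + ρ(σ_Y/σ_X)(x − μ_X) for jointly normal variables.
E[Y | X=-1.16] = 0.84 + (-0.70)·(4.10/5.85)·(-1.16 − (8.34)) = 0.84 + (-0.4906)·(-9.5) = 5.5007.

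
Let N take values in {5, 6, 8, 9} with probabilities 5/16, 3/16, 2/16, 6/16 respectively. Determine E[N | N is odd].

79/11

P(N is odd) = 11/16.
Σ over the event: 5·5/16 + 9·3/8 = 79/16.
E[N | N is odd] = (79/16) / (11/16) = 79/11.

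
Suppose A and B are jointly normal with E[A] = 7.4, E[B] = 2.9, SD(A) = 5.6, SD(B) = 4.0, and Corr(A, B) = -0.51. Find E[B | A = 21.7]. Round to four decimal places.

The regression of B on A has slope ρ·σ_B/σ_A and passes through (μ_A, μ_B).
E[B | A=21.7] = 2.9 + (-0.51)·(4.0/5.6)·(21.7 − (7.4)) = 2.9 + (-0.36429)·(14.3) = -2.3093.

-2.3093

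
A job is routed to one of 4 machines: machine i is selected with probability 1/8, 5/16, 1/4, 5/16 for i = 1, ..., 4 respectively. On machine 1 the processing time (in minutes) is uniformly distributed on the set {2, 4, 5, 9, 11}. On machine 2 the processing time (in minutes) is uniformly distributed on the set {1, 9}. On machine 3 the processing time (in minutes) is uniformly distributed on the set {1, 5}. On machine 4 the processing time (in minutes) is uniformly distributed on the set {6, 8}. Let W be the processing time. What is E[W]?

211/40

E[W | machine 1] = (2+4+5+9+11)/5 = 31/5.
E[W | machine 2] = (1+9)/2 = 5.
E[W | machine 3] = (1+5)/2 = 3.
E[W | machine 4] = (6+8)/2 = 7.
E[W] = (1/8)·(31/5) + (5/16)·(5) + (1/4)·(3) + (5/16)·(7) = 211/40.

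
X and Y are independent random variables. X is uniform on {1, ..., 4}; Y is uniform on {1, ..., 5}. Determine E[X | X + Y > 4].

20/7

P(X + Y > 4) = 7/10.
Summing X·P(x,y) over outcomes with X + Y > 4 gives 2.
E[X | X + Y > 4] = (2) / (7/10) = 20/7.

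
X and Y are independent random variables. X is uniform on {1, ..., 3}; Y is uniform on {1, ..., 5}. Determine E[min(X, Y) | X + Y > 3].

23/12

P(X + Y > 3) = 4/5.
Summing min(X,Y)·P(x,y) over outcomes with X + Y > 3 gives 23/15.
E[min(X, Y) | X + Y > 3] = (23/15) / (4/5) = 23/12.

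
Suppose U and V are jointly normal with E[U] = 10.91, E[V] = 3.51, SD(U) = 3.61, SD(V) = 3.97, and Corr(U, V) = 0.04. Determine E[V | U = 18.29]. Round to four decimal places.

For a bivariate normal, E[V | U=x] = μ_V + ρ·(σ_V/σ_U)·(x − μ_U).
E[V | U=18.29] = 3.51 + (0.04)·(3.97/3.61)·(18.29 − (10.91)) = 3.51 + (0.043989)·(7.38) = 3.8346.

3.8346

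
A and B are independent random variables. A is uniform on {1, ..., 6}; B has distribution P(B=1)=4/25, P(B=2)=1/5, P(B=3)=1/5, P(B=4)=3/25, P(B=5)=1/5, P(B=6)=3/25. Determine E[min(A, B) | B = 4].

P(B = 4) = 3/25.
Summing min(A,B)·P(x,y) over outcomes with B = 4 gives 9/25.
E[min(A, B) | B = 4] = (9/25) / (3/25) = 3.

3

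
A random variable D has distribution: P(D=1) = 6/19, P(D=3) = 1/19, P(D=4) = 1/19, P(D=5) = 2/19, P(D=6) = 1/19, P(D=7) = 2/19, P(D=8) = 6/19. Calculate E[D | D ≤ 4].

P(D ≤ 4) = 8/19.
Σ over the event: 1·6/19 + 3·1/19 + 4·1/19 = 13/19.
E[D | D ≤ 4] = (13/19) / (8/19) = 13/8.

13/8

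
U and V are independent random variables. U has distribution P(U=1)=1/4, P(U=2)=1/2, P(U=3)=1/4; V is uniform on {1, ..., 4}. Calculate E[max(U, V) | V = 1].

2

P(V = 1) = 1/4.
Summing max(U,V)·P(x,y) over outcomes with V = 1 gives 1/2.
E[max(U, V) | V = 1] = (1/2) / (1/4) = 2.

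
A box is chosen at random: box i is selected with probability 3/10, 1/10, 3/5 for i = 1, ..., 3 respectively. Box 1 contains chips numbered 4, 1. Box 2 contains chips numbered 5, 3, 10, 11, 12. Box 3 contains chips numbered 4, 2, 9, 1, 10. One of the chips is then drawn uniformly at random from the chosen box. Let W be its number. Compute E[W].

469/100

E[W | box 1] = (4+1)/2 = 5/2.
E[W | box 2] = (5+3+10+11+12)/5 = 41/5.
E[W | box 3] = (4+2+9+1+10)/5 = 26/5.
By the law of total expectation,
E[W] = (3/10)·(5/2) + (1/10)·(41/5) + (3/5)·(26/5) = 469/100.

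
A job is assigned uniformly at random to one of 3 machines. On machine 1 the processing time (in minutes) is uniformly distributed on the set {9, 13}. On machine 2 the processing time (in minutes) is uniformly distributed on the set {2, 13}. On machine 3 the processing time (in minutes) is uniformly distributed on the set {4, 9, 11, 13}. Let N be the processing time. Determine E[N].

37/4

E[N | machine 1] = (9+13)/2 = 11.
E[N | machine 2] = (2+13)/2 = 15/2.
E[N | machine 3] = (4+9+11+13)/4 = 37/4.
By the law of total expectation,
E[N] = (1/3)·(11) + (1/3)·(15/2) + (1/3)·(37/4) = 37/4.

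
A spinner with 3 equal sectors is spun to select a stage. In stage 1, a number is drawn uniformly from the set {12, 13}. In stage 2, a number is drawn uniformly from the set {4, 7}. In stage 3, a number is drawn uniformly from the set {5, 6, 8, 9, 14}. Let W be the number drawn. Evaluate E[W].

44/5

E[W | stage 1] = (12+13)/2 = 25/2.
E[W | stage 2] = (4+7)/2 = 11/2.
E[W | stage 3] = (5+6+8+9+14)/5 = 42/5.
E[W] = (1/3)·(25/2) + (1/3)·(11/2) + (1/3)·(42/5) = 44/5.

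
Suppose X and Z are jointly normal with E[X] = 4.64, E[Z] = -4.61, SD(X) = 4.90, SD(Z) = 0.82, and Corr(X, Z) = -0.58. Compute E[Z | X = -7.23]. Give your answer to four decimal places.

For a bivariate normal, E[Z | X=x] = μ_Z + ρ·(σ_Z/σ_X)·(x − μ_X).
E[Z | X=-7.23] = -4.61 + (-0.58)·(0.82/4.90)·(-7.23 − (4.64)) = -4.61 + (-0.097061)·(-11.87) = -3.4579.

-3.4579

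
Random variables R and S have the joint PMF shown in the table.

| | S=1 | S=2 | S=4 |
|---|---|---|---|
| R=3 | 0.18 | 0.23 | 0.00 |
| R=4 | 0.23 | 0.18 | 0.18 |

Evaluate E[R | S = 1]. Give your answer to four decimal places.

3.5610

P(S = 1) = 0.41.
Σ R·P over the event = 3·(0.18) + 4·(0.23) = 1.46.
E[R | S = 1] = (1.46) / (0.41) = 3.5610.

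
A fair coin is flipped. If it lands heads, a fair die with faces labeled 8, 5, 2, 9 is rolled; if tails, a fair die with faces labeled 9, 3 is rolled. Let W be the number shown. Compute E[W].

E[W | heads] = (8+5+2+9)/4 = 6.
E[W | tails] = (9+3)/2 = 6.
E[W] = (1/2)·(6) + (1/2)·(6) = 6.

6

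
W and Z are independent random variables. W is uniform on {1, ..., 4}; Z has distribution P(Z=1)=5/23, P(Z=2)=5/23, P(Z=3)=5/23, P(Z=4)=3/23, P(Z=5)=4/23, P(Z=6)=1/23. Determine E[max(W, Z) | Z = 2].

P(Z = 2) = 5/23.
Summing max(W,Z)·P(x,y) over outcomes with Z = 2 gives 55/92.
E[max(W, Z) | Z = 2] = (55/92) / (5/23) = 11/4.

11/4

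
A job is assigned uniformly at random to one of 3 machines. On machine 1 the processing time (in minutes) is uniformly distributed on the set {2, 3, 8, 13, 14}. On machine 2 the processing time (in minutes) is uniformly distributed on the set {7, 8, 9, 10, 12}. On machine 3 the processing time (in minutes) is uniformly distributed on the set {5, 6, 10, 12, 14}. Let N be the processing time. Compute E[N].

133/15

E[N | machine 1] = (2+3+8+13+14)/5 = 8.
E[N | machine 2] = (7+8+9+10+12)/5 = 46/5.
E[N | machine 3] = (5+6+10+12+14)/5 = 47/5.
E[N] = (1/3)·(8) + (1/3)·(46/5) + (1/3)·(47/5) = 133/15.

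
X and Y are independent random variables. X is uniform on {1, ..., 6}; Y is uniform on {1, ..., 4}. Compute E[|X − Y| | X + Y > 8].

2

Outcomes with X + Y > 8: (5,4), (6,3), (6,4), each with probability 1/24.
E[|X − Y| | X + Y > 8] = (1 + 3 + 2) / 3 = 2.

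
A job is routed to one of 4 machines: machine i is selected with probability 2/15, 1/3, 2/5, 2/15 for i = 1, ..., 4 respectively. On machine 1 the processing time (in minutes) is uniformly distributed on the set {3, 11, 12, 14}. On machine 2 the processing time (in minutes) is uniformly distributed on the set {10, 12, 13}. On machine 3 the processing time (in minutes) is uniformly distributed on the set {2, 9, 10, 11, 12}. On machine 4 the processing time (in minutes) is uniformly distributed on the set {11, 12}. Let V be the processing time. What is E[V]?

2312/225

E[V | machine 1] = (3+11+12+14)/4 = 10.
E[V | machine 2] = (10+12+13)/3 = 35/3.
E[V | machine 3] = (2+9+10+11+12)/5 = 44/5.
E[V | machine 4] = (11+12)/2 = 23/2.
E[V] = (2/15)·(10) + (1/3)·(35/3) + (2/5)·(44/5) + (2/15)·(23/2) = 2312/225.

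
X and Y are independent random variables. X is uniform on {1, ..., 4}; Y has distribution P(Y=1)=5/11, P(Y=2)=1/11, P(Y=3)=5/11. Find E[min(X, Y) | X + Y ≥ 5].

P(X + Y ≥ 5) = 1/2.
Summing min(X,Y)·P(x,y) over outcomes with X + Y ≥ 5 gives 49/44.
E[min(X, Y) | X + Y ≥ 5] = (49/44) / (1/2) = 49/22.

49/22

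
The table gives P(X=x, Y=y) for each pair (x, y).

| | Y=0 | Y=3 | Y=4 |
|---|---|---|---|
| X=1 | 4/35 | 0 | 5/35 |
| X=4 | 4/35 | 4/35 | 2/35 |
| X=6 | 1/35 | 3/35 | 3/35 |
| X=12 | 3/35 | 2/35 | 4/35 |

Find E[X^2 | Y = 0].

P(Y = 0) = 12/35.
Σ X^2·P over the event = 1·(4/35) + 16·(4/35) + 36·(1/35) + 144·(3/35) = 536/35.
E[X^2 | Y = 0] = (536/35) / (12/35) = 134/3.

134/3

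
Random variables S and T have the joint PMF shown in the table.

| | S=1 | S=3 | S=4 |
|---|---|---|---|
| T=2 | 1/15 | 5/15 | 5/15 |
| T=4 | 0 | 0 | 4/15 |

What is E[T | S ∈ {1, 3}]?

P(S ∈ {1, 3}) = 2/5.
Σ T·P over the event = 2·(1/15) + 2·(5/15) = 4/5.
E[T | S ∈ {1, 3}] = (4/5) / (2/5) = 2.

2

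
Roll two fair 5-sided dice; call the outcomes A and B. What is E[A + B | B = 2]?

Outcomes with B = 2: (1,2), (2,2), (3,2), (4,2), (5,2), each with probability 1/25.
E[A + B | B = 2] = (3 + 4 + 5 + 6 + 7) / 5 = 5.

5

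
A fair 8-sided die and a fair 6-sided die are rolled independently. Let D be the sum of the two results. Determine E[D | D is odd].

P(D is odd) = 1/2.
Σ over the event: 3·1/24 + 5·1/12 + 7·1/8 + 9·1/8 + 11·1/12 + 13·1/24 = 4.
E[D | D is odd] = (4) / (1/2) = 8.

8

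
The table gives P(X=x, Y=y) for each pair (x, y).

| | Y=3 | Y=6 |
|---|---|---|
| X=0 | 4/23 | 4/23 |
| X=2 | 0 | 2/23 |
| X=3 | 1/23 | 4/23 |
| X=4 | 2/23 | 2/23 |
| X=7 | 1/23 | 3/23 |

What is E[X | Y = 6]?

P(Y = 6) = 15/23.
Σ X·P over the event = 0·(4/23) + 2·(2/23) + 3·(4/23) + 4·(2/23) + 7·(3/23) = 45/23.
E[X | Y = 6] = (45/23) / (15/23) = 3.

3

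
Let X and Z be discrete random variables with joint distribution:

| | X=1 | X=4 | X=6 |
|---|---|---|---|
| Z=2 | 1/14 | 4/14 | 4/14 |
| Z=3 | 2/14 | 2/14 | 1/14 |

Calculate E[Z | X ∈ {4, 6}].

25/11

P(X ∈ {4, 6}) = 11/14.
Σ Z·P over the event = 2·(4/14) + 3·(2/14) + 2·(4/14) + 3·(1/14) = 25/14.
E[Z | X ∈ {4, 6}] = (25/14) / (11/14) = 25/11.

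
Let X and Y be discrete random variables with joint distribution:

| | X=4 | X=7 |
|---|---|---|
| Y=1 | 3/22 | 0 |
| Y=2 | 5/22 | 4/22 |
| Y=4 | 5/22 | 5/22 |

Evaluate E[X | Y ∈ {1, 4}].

67/13

P(Y ∈ {1, 4}) = 13/22.
Σ X·P over the event = 4·(3/22) + 4·(5/22) + 7·(5/22) = 67/22.
E[X | Y ∈ {1, 4}] = (67/22) / (13/22) = 67/13.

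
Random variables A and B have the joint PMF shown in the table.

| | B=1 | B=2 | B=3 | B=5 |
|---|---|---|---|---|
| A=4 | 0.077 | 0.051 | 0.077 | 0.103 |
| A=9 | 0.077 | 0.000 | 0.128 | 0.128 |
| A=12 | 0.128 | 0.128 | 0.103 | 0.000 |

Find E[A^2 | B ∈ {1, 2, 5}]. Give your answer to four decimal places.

82.6084

P(B ∈ {1, 2, 5}) = 0.692.
Σ A^2·P over the event = 16·(0.077) + 16·(0.051) + 16·(0.103) + 81·(0.077) + 81·(0.128) + 144·(0.128) + 144·(0.128) = 57.165.
E[A^2 | B ∈ {1, 2, 5}] = (57.165) / (0.692) = 82.6084.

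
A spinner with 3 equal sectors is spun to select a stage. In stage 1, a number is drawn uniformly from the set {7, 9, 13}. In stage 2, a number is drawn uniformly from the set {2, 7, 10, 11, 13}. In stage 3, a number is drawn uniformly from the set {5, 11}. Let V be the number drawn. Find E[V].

E[V | stage 1] = (7+9+13)/3 = 29/3.
E[V | stage 2] = (2+7+10+11+13)/5 = 43/5.
E[V | stage 3] = (5+11)/2 = 8.
E[V] = (1/3)·(29/3) + (1/3)·(43/5) + (1/3)·(8) = 394/45.

394/45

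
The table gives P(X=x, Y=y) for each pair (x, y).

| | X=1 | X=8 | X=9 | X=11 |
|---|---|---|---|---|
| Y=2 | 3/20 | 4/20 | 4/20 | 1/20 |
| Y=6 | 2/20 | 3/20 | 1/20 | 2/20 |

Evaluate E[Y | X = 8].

P(X = 8) = 7/20.
Σ Y·P over the event = 2·(4/20) + 6·(3/20) = 13/10.
E[Y | X = 8] = (13/10) / (7/20) = 26/7.

26/7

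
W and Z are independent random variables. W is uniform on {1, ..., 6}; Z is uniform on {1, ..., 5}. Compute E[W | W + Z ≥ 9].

P(W + Z ≥ 9) = 1/5.
Summing W·P(x,y) over outcomes with W + Z ≥ 9 gives 16/15.
E[W | W + Z ≥ 9] = (16/15) / (1/5) = 16/3.

16/3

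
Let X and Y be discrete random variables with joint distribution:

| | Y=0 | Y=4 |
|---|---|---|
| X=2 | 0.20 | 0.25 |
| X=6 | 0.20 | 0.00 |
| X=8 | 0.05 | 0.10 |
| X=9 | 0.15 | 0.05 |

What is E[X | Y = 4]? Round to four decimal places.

4.3750

P(Y = 4) = 0.40.
Summing X·P(X=x,Y=y) over the conditioning event gives 1.75.
E[X | Y = 4] = (1.75) / (0.40) = 4.3750.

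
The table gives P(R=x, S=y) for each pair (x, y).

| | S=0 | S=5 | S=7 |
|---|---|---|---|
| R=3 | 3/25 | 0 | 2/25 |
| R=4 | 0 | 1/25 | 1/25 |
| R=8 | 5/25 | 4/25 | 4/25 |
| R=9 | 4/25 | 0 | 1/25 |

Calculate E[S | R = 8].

48/13

P(R = 8) = 13/25.
Σ S·P over the event = 0·(5/25) + 5·(4/25) + 7·(4/25) = 48/25.
E[S | R = 8] = (48/25) / (13/25) = 48/13.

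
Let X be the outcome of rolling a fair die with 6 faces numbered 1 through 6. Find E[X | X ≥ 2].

4

Given X ≥ 2, X is equally likely to be any of {2, 3, 4, 5, 6}.
E[X | X ≥ 2] = (2 + 3 + 4 + 5 + 6) / 5 = 4.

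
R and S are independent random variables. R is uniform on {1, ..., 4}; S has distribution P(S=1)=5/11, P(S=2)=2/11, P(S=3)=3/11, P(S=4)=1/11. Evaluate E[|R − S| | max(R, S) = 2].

7/9

P(max(R, S) = 2) = 9/44.
Summing |R−S|·P(x,y) over outcomes with max(R, S) = 2 gives 7/44.
E[|R − S| | max(R, S) = 2] = (7/44) / (9/44) = 7/9.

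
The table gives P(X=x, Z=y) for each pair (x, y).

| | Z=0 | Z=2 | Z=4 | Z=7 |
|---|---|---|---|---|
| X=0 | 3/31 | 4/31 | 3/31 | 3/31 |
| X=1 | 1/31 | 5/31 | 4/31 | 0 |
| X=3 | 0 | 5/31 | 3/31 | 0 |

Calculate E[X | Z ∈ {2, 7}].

20/17

P(Z ∈ {2, 7}) = 17/31.
Σ X·P over the event = 0·(4/31) + 0·(3/31) + 1·(5/31) + 3·(5/31) = 20/31.
E[X | Z ∈ {2, 7}] = (20/31) / (17/31) = 20/17.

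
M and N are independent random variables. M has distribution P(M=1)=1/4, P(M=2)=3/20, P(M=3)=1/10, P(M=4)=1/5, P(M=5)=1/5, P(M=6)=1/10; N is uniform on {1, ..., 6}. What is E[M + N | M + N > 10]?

45/4

P(M + N > 10) = 1/15.
Summing (M+N)·P(x,y) over outcomes with M + N > 10 gives 3/4.
E[M + N | M + N > 10] = (3/4) / (1/15) = 45/4.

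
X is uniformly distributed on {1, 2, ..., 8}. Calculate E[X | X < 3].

3/2

Given X < 3, X is equally likely to be any of {1, 2}.
E[X | X < 3] = (1 + 2) / 2 = 3/2.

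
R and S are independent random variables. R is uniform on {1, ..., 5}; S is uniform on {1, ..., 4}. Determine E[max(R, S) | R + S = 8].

9/2

P(R + S = 8) = 1/10.
Summing max(R,S)·P(x,y) over outcomes with R + S = 8 gives 9/20.
E[max(R, S) | R + S = 8] = (9/20) / (1/10) = 9/2.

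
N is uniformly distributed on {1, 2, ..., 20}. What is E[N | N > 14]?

Given N > 14, N is equally likely to be any of {15, 16, 17, 18, 19, 20}.
E[N | N > 14] = (15 + 16 + 17 + 18 + 19 + 20) / 6 = 35/2.

35/2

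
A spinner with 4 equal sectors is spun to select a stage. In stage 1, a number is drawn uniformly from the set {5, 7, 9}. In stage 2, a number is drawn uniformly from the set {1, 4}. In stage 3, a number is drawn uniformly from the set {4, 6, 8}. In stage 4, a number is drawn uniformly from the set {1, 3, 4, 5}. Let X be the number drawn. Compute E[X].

75/16

E[X | stage 1] = (5+7+9)/3 = 7.
E[X | stage 2] = (1+4)/2 = 5/2.
E[X | stage 3] = (4+6+8)/3 = 6.
E[X | stage 4] = (1+3+4+5)/4 = 13/4.
By the law of total expectation,
E[X] = (1/4)·(7) + (1/4)·(5/2) + (1/4)·(6) + (1/4)·(13/4) = 75/16.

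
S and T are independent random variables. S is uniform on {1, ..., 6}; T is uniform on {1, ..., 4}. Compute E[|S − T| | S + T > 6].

11/5

Outcomes with S + T > 6: (3,4), (4,3), (4,4), (5,2), (5,3), (5,4), (6,1), (6,2), (6,3), (6,4), each with probability 1/24.
E[|S − T| | S + T > 6] = (1 + 1 + 0 + 3 + 2 + 1 + 5 + 4 + 3 + 2) / 10 = 11/5.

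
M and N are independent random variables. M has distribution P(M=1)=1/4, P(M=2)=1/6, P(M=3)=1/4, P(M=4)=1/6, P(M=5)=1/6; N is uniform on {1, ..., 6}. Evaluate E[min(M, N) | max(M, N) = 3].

P(max(M, N) = 3) = 7/36.
Summing min(M,N)·P(x,y) over outcomes with max(M, N) = 3 gives 25/72.
E[min(M, N) | max(M, N) = 3] = (25/72) / (7/36) = 25/14.

25/14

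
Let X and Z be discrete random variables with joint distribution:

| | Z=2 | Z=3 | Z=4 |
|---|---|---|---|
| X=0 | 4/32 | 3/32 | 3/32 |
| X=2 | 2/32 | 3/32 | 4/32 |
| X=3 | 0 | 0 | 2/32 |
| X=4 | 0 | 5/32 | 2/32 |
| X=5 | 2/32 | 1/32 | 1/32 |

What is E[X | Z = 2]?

7/4

P(Z = 2) = 1/4.
Σ X·P over the event = 0·(4/32) + 2·(2/32) + 5·(2/32) = 7/16.
E[X | Z = 2] = (7/16) / (1/4) = 7/4.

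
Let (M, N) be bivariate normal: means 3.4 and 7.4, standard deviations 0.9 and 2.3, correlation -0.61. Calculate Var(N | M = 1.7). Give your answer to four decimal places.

The conditional variance in a bivariate normal is σ_N²(1 − ρ²), independent of x.
Var(N | M=1.7) = (2.3)²·(1 − (-0.61)²) = 5.29·0.6279 = 3.3216.

3.3216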